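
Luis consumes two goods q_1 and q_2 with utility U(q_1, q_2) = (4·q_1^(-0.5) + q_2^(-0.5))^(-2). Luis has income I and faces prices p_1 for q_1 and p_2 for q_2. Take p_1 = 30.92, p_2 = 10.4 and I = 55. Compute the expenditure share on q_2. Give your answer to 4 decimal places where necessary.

From the CES first-order condition, 4·(q_2/q_1)^(1.5) = p_1/p_2.
Hence q_2/q_1 = ((1/4)·p_1/p_2)^(1/(1.5)), i.e. raised to the 2/3 power.
Substitute q_2 = (q_2/q_1)·q_1 into the budget: q_1* = I/(p_1 + p_2·(q_2/q_1)).
Numerically q_2/q_1 = 0.820536, so q_1* = 55/(30.92 + 10.4·0.820536) = 1.394 and q_2* = 0.820536·1.394 = 1.1439.
Expenditure on q_2: 10.4·1.1439 = 11.8962; share = 0.2163.

share on q_2 = 0.2163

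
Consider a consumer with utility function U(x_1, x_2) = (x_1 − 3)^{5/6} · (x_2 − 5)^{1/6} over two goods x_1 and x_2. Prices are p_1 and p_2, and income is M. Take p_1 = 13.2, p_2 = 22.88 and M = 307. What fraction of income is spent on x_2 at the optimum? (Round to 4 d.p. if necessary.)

share on x_2 = 0.4557

After buying the subsistence bundle (3, 5), a share 5/6 of the remaining income goes to x_1: x_1* = 3 + 5/6·(M − 3p_1 − 5p_2)/p_1.
Discretionary income = 307 − 3·13.2 − 5·22.88 = 153; x_1* = 3 + 5/6·153/13.2 = 12.6591; x_2* = 5 + 1/6·153/22.88 = 6.1145.
Expenditure on x_2: 22.88·6.1145 = 139.9; share = 0.4557.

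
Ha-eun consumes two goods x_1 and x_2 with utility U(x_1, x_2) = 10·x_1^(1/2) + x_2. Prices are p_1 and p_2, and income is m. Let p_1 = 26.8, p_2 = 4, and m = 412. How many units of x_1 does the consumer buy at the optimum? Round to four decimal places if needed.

Set MRS = p_1/p_2: 5·x_1^(−1/2) = p_1/p_2.
Thus x_1* = (5·p_2/p_1)² — independent of m — with the rest of income spent on x_2.
Plugging in: x_1* = (5·4/26.8)² = 0.5569.

x_1* = 0.5569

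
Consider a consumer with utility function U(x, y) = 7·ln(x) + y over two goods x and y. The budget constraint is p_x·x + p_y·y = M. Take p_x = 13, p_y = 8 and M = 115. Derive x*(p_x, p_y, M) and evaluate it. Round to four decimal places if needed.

Set MRS = p_x/p_y: (7/x)/1 = p_x/p_y.
So x*(p_x,p_y) = 7·p_y/p_x, independent of income; and y* = (M − 7·p_y)/p_y.
At the given prices: x* = 7·8/13 = 4.3077.

x* = 4.3077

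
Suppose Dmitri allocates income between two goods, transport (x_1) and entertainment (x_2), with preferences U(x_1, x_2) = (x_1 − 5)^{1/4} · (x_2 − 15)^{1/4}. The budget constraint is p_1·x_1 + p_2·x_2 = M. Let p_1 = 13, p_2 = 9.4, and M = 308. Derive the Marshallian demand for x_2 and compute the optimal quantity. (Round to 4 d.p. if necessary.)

After buying the subsistence bundle (5, 15), a share 0.5 of the remaining income goes to x_1: x_1* = 5 + 0.5·(M − 5p_1 − 15p_2)/p_1.
Discretionary income = 308 − 5·13 − 15·9.4 = 102; x_2* = 15 + 0.5·102/9.4 = 20.4255.

x_2* = 20.4255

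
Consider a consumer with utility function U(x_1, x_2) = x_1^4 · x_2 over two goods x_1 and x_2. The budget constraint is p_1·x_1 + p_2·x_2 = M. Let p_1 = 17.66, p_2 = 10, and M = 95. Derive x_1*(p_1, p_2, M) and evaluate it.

x_1* = 4.3035

Tangency: MRS = 4·x_2/x_1 = p_1/p_2.
Rearranging, p_2·x_2 = (1/4)·p_1·x_1. Substituting into the budget gives p_1·x_1·(1 + (1/4)) = M.
Demand: x_1*(p_1,p_2,M) = 0.8·M/p_1 and x_2* = 0.2·M/p_2.
At p_1=17.66, p_2=10, M=95: x_1* = 0.8·95/17.66 = 4.3035.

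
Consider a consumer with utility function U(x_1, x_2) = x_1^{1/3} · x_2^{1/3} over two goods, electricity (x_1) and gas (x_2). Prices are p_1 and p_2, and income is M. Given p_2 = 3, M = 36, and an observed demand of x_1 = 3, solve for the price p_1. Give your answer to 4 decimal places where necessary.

p_1 = 6

MU_x_1/MU_x_2 = (1/3·x_2)/(1/3·x_1); tangency sets this equal to p_1/p_2.
Rearranging, p_2·x_2 = p_1·x_1. Substituting into the budget gives p_1·x_1·(1 + 1) = M.
Demand: x_1*(p_1,p_2,M) = 0.5·M/p_1 and x_2* = 0.5·M/p_2.
Set x_1* = 3 in the demand function and solve for p_1: p_1 = 6.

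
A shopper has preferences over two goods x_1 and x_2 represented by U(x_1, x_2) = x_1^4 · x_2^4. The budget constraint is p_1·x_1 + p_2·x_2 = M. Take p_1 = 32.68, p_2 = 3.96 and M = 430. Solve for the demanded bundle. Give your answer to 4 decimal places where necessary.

x_1* = 6.5789, x_2* = 54.2929

Tangency: MRS = x_2/x_1 = p_1/p_2.
So 4·p_2·x_2 = 4·p_1·x_1; combined with the budget, a share 0.5 of income goes to x_1.
Demand: x_1*(p_1,p_2,M) = 0.5·M/p_1 and x_2* = 0.5·M/p_2.
At p_1=32.68, p_2=3.96, M=430: x_1* = 0.5·430/32.68 = 6.5789, x_2* = 54.2929.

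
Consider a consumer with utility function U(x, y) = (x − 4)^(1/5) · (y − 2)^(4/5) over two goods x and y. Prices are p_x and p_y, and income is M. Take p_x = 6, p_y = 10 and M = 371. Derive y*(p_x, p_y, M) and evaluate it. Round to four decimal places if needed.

This is Cobb-Douglas in (x−4, y−2): tangency gives 0.2·p_y·(y−2) = 0.8·p_x·(x−4).
Substituting into the budget: x* = 4 + 0.2·(M − 4·p_x − 2·p_y)/p_x, and y* = 2 + 0.8·(…)/p_y.
Discretionary income = 371 − 4·6 − 2·10 = 327; y* = 2 + 0.8·327/10 = 28.16.

y* = 28.16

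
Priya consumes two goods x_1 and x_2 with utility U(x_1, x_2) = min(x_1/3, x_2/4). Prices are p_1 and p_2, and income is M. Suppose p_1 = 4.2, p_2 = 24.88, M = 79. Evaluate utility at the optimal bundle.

With perfect complements, no substitution: consume in ratio x_1:x_2 = 3:4.
Budget: p_1·x_1 + p_2·(4/3)·x_1 = M, so (3·p_1 + 4·p_2)·x_1 = 3·M.
Demand: x_1*(p_1,p_2,M) = 3·M/(3·p_1 + 4·p_2), x_2* = 4·M/(3·p_1 + 4·p_2).
Here 3·4.2 + 4·24.88 = 112.12, giving x_1* = 2.1138 and x_2* = 2.8184.
Utility at the optimum: U(2.1138, 2.8184) = 0.7046.

V = 0.7046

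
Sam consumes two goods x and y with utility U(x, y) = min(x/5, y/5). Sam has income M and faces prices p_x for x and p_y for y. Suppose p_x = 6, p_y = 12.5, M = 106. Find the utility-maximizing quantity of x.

Demand: x*(p_x,p_y,M) = 5·M/(5·p_x + 5·p_y), y* = 5·M/(5·p_x + 5·p_y).
Here 5·6 + 5·12.5 = 92.5, giving x* = 5.7297.

x* = 5.7297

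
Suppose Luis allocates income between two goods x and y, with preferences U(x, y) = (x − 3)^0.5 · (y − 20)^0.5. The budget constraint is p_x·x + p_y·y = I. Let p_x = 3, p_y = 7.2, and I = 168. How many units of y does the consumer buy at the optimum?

This is Cobb-Douglas in (x−3, y−20): tangency gives 0.5·p_y·(y−20) = 0.5·p_x·(x−3).
Substituting into the budget: x* = 3 + 0.5·(I − 3·p_x − 20·p_y)/p_x, and y* = 20 + 0.5·(…)/p_y.
Discretionary income = 168 − 3·3 − 20·7.2 = 15; y* = 20 + 0.5·15/7.2 = 21.0417.

y* = 21.0417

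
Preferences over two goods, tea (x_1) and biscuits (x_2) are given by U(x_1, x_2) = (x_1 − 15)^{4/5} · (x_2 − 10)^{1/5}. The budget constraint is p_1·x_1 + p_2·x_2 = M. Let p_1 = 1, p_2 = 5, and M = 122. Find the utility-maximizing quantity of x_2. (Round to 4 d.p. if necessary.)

x_2* = 12.28

This is Cobb-Douglas in (x_1−15, x_2−10): tangency gives 0.8·p_2·(x_2−10) = 0.2·p_1·(x_1−15).
Substituting into the budget: x_1* = 15 + 0.8·(M − 15·p_1 − 10·p_2)/p_1, and x_2* = 10 + 0.2·(…)/p_2.
Discretionary income = 122 − 15·1 − 10·5 = 57; x_2* = 10 + 0.2·57/5 = 12.28.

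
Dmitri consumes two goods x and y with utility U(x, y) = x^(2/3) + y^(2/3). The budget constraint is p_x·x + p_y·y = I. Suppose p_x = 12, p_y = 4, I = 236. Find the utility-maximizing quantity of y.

From the CES first-order condition, (y/x)^(1/3) = p_x/p_y.
Solve for the ratio: y/x = [p_x/p_y]^(3).
Substitute y = (y/x)·x into the budget: x* = I/(p_x + p_y·(y/x)).
Numerically y/x = 27, so x* = 236/(12 + 4·27) = 1.9667 and y* = 27·1.9667 = 53.1.

y* = 53.1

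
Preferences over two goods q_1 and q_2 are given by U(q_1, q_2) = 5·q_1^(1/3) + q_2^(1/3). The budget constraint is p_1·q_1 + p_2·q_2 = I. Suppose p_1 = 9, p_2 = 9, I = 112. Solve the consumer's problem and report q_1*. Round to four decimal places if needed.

Substitute q_2 = (q_2/q_1)·q_1 into the budget: q_1* = I/(p_1 + p_2·(q_2/q_1)).
Numerically q_2/q_1 = 0.089443, so q_1* = 112/(9 + 9·0.089443) = 11.4228.

q_1* = 11.4228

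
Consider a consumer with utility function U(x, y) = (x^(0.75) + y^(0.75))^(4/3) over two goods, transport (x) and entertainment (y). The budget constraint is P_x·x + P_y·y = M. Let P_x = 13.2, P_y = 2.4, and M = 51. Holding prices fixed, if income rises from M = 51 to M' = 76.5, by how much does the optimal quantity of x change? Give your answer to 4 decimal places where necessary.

Δx* = 0.0115

MRS = MU_x/MU_y = (y/x)^(0.25). Set equal to P_x/P_y.
Hence y/x = (P_x/P_y)^(1/(0.25)), i.e. raised to the 4 power.
Substitute y = (y/x)·x into the budget: x* = M/(P_x + P_y·(y/x)).
Numerically y/x = 915.0625, so x* = 51/(13.2 + 2.4·915.0625) = 0.0231.
At M' = 76.5: x* = 0.0346. Change: 0.0346 − 0.0231 = 0.0115.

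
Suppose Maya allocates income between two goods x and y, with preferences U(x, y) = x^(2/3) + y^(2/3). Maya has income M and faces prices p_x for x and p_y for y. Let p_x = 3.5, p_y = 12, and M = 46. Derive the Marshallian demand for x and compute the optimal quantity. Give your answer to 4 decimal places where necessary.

From the CES first-order condition, (y/x)^(1/3) = p_x/p_y.
Solve for the ratio: y/x = [p_x/p_y]^(3).
Substitute y = (y/x)·x into the budget: x* = M/(p_x + p_y·(y/x)).
Numerically y/x = 0.024812, so x* = 46/(3.5 + 12·0.024812) = 12.1125.

x* = 12.1125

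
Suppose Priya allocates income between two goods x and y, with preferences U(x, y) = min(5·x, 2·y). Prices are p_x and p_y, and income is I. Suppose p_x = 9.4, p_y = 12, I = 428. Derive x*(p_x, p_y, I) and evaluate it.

x* = 10.8629

Demand: x*(p_x,p_y,I) = 2·I/(2·p_x + 5·p_y), y* = 5·I/(2·p_x + 5·p_y).
Here 2·9.4 + 5·12 = 78.8, giving x* = 10.8629.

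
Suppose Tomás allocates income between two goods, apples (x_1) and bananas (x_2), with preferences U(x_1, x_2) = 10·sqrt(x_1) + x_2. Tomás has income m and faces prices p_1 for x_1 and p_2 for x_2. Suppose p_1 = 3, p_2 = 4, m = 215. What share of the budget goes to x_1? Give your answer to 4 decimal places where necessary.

share on x_1 = 0.6202

Set MRS = p_1/p_2: 5·x_1^(−1/2) = p_1/p_2.
Thus x_1* = (5·p_2/p_1)² — independent of m — with the rest of income spent on x_2.
Plugging in: x_1* = (5·4/3)² = 44.4444, x_2* = 20.4167.
Expenditure on x_1: 3·44.4444 = 133.3333; share = 0.6202.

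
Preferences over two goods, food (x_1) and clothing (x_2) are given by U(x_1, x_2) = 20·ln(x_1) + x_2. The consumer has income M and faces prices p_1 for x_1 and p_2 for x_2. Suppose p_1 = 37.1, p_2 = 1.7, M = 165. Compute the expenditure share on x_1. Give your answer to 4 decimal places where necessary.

Set MRS = p_1/p_2: (20/x_1)/1 = p_1/p_2.
So x_1*(p_1,p_2) = 20·p_2/p_1, independent of income; and x_2* = (M − 20·p_2)/p_2.
At the given prices: x_1* = 20·1.7/37.1 = 0.9164, and x_2* = 77.0588.
Expenditure on x_1: 37.1·0.9164 = 34; share = 0.2061.

share on x_1 = 0.2061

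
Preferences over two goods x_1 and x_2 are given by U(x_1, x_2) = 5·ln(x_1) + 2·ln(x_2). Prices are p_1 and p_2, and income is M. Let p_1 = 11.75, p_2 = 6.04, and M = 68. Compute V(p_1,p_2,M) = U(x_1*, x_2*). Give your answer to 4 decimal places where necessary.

V = 9.4326

Demand: x_1*(p_1,p_2,M) = 5/7·M/p_1 and x_2* = 2/7·M/p_2.
At p_1=11.75, p_2=6.04, M=68: x_1* = 5/7·68/11.75 = 4.1337, x_2* = 3.2167.
Utility at the optimum: U(4.1337, 3.2167) = 9.4326.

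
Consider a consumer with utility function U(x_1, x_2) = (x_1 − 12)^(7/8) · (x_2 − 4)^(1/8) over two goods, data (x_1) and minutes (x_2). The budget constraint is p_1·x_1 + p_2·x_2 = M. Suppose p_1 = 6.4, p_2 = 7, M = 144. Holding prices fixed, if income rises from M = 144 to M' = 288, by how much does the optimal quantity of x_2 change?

Δx_2* = 2.5714

MRS = 7·(x_2−4)/(x_1−12). Tangency with p_1/p_2 gives x_2−4 = (1/7)·(p_1/p_2)·(x_1−12).
After buying the subsistence bundle (12, 4), a share 0.875 of the remaining income goes to x_1: x_1* = 12 + 0.875·(M − 12p_1 − 4p_2)/p_1.
Discretionary income = 144 − 12·6.4 − 4·7 = 39.2; x_2* = 4 + 0.125·39.2/7 = 4.7.
At M' = 288: x_2* = 7.2714. Change: 7.2714 − 4.7 = 2.5714.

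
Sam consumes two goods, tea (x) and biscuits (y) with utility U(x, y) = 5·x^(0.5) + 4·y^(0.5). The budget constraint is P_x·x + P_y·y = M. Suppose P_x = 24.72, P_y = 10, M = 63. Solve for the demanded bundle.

Substitute y = (y/x)·x into the budget: x* = M/(P_x + P_y·(y/x)).
Numerically y/x = 3.910902, so x* = 63/(24.72 + 10·3.910902) = 0.987 and y* = 3.910902·0.987 = 3.8601.

x* = 0.987, y* = 3.8601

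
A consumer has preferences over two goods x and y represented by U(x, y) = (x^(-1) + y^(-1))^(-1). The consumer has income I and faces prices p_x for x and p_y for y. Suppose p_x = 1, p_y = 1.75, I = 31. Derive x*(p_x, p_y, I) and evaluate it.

Numerically y/x = 0.755929, so x* = 31/(1 + 1.75·0.755929) = 13.3455.

x* = 13.3455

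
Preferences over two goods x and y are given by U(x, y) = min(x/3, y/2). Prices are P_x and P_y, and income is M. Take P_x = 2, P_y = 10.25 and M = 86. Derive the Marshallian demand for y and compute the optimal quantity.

Leontief preferences: the optimum is at the kink where x/3 = y/2, i.e. y = (2/3)·x.
Budget: P_x·x + P_y·(2/3)·x = M, so (3·P_x + 2·P_y)·x = 3·M.
Demand: x*(P_x,P_y,M) = 3·M/(3·P_x + 2·P_y), y* = 2·M/(3·P_x + 2·P_y).
Here 3·2 + 2·10.25 = 26.5, giving y* = 6.4906.

y* = 6.4906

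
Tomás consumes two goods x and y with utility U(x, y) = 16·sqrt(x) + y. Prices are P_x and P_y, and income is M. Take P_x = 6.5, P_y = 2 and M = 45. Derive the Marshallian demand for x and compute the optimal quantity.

Utility is quasi-linear in y; the FOC for x is 8/√x = P_x/P_y.
Solve: √x = 8·P_y/P_x, so x*(P_x,P_y) = (8·P_y/P_x)², and y* = (M − P_x·x*)/P_y.
Plugging in: x* = (8·2/6.5)² = 6.0592.

x* = 6.0592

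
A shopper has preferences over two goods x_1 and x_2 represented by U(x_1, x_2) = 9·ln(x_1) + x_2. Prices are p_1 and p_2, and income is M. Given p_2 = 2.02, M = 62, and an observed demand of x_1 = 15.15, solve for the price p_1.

MU_x_1 = 9/x_1, MU_x_2 = 1. Tangency: 9/x_1 = p_1/p_2.
So x_1*(p_1,p_2) = 9·p_2/p_1, independent of income; and x_2* = (M − 9·p_2)/p_2.
Set x_1* = 15.15 in the demand function and solve for p_1: p_1 = 1.2.

p_1 = 1.2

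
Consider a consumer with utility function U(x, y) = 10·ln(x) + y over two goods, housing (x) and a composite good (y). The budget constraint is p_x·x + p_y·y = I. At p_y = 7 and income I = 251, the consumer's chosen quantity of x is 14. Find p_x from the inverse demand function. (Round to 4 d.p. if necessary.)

p_x = 5

Set MRS = p_x/p_y: (10/x)/1 = p_x/p_y.
So x*(p_x,p_y) = 10·p_y/p_x, independent of income; and y* = (I − 10·p_y)/p_y.
Set x* = 14 in the demand function and solve for p_x: p_x = 5.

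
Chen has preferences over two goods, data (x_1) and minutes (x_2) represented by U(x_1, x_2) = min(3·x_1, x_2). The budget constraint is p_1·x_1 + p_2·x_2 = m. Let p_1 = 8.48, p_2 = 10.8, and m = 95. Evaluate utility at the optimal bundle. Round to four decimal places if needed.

V = 6.9716

Leontief preferences: the optimum is at the kink where x_1/1 = x_2/3, i.e. x_2 = 3·x_1.
Budget: p_1·x_1 + p_2·3·x_1 = m, so (p_1 + 3·p_2)·x_1 = m.
Demand: x_1*(p_1,p_2,m) = m/(p_1 + 3·p_2), x_2* = 3·m/(p_1 + 3·p_2).
Here 8.48 + 3·10.8 = 40.88, giving x_1* = 2.3239 and x_2* = 6.9716.
Utility at the optimum: U(2.3239, 6.9716) = 6.9716.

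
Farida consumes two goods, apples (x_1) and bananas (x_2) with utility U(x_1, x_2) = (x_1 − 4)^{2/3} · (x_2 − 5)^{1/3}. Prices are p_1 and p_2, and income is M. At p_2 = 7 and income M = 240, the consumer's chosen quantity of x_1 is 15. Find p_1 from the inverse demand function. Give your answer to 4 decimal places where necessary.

p_1 = 10

Let x_1' = x_1−4, x_2' = x_2−5. MRS = 2·x_2'/x_1' = p_1/p_2.
Substituting into the budget: x_1* = 4 + 2/3·(M − 4·p_1 − 5·p_2)/p_1, and x_2* = 5 + 1/3·(…)/p_2.
Set x_1* = 15 in the demand function and solve for p_1: p_1 = 10.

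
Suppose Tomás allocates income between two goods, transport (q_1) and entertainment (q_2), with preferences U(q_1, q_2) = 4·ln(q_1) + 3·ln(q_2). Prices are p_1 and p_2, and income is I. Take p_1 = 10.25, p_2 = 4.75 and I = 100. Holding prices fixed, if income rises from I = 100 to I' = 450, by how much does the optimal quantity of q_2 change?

MU_q_1/MU_q_2 = (4·q_2)/(3·q_1); tangency sets this equal to p_1/p_2.
Rearranging, p_2·q_2 = (3/4)·p_1·q_1. Substituting into the budget gives p_1·q_1·(1 + (3/4)) = I.
Demand: q_1*(p_1,p_2,I) = 4/7·I/p_1 and q_2* = 3/7·I/p_2.
At p_1=10.25, p_2=4.75, I=100: q_2* = 3/7·100/4.75 = 9.0226.
At I' = 450: q_2* = 40.6015. Change: 40.6015 − 9.0226 = 31.5789.

Δq_2* = 31.5789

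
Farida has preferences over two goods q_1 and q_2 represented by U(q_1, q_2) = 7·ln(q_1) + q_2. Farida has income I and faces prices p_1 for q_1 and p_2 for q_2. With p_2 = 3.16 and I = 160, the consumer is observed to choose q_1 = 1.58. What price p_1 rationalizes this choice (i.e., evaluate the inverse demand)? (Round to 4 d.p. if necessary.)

p_1 = 14

MU_q_1 = 7/q_1, MU_q_2 = 1. Tangency: 7/q_1 = p_1/p_2.
So q_1*(p_1,p_2) = 7·p_2/p_1, independent of income; and q_2* = (I − 7·p_2)/p_2.
Set q_1* = 1.58 in the demand function and solve for p_1: p_1 = 14.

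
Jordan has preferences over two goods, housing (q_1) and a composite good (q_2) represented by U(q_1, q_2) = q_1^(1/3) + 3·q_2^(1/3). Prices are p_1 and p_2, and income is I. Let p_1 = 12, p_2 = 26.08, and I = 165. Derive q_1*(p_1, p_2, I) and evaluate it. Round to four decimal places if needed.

From the CES first-order condition, (1/3)·(q_2/q_1)^(2/3) = p_1/p_2.
Solve for the ratio: q_2/q_1 = [3·p_1/p_2]^(1.5).
With the ratio pinned down, the budget gives q_1* = I/(p_1 + p_2·(q_2/q_1)) and q_2* = (q_2/q_1)·q_1*.
Numerically q_2/q_1 = 1.621782, so q_1* = 165/(12 + 26.08·1.621782) = 3.0389.

q_1* = 3.0389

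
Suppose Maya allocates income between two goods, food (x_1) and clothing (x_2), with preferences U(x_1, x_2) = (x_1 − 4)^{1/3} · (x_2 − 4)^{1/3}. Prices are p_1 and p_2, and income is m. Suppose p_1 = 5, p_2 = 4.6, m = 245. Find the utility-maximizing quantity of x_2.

x_2* = 26.4565

This is Cobb-Douglas in (x_1−4, x_2−4): tangency gives 1/3·p_2·(x_2−4) = 1/3·p_1·(x_1−4).
Substituting into the budget: x_1* = 4 + 0.5·(m − 4·p_1 − 4·p_2)/p_1, and x_2* = 4 + 0.5·(…)/p_2.
Discretionary income = 245 − 4·5 − 4·4.6 = 206.6; x_2* = 4 + 0.5·206.6/4.6 = 26.4565.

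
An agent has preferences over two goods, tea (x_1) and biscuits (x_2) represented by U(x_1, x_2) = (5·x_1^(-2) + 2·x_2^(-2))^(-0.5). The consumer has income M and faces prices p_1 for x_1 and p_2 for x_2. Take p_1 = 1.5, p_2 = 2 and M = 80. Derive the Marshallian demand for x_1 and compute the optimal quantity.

x_1* = 28.1803

MU_x_1 ∝ 5·x_1^(-3), MU_x_2 ∝ 2·x_2^(-3), so MRS = (5/2)·(x_2/x_1)^(3) = p_1/p_2.
Hence x_2/x_1 = ((2/5)·p_1/p_2)^(1/(3)), i.e. raised to the 1/3 power.
With the ratio pinned down, the budget gives x_1* = M/(p_1 + p_2·(x_2/x_1)) and x_2* = (x_2/x_1)·x_1*.
Numerically x_2/x_1 = 0.669433, so x_1* = 80/(1.5 + 2·0.669433) = 28.1803.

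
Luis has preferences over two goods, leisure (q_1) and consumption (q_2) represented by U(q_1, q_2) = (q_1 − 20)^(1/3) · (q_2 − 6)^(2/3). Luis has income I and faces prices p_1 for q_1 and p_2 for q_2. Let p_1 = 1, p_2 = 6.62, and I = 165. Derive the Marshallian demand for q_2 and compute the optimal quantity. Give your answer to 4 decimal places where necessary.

q_2* = 16.6022

MRS = (1/2)·(q_2−6)/(q_1−20). Tangency with p_1/p_2 gives q_2−6 = 2·(p_1/p_2)·(q_1−20).
After buying the subsistence bundle (20, 6), a share 1/3 of the remaining income goes to q_1: q_1* = 20 + 1/3·(I − 20p_1 − 6p_2)/p_1.
Discretionary income = 165 − 20·1 − 6·6.62 = 105.28; q_2* = 6 + 2/3·105.28/6.62 = 16.6022.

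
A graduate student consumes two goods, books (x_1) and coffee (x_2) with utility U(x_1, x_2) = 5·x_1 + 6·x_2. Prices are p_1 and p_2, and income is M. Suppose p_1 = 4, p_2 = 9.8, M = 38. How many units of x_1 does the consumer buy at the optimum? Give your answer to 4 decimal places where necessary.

Perfect substitutes: compare marginal utility per dollar. 5/p_1 vs 6/p_2 → 1.25 vs 0.6122.
x_1 gives more utility per dollar, so spend all income on x_1: x_1* = M/p_1, x_2* = 0.
Numerically: x_1* = 9.5, x_2* = 0.

x_1* = 9.5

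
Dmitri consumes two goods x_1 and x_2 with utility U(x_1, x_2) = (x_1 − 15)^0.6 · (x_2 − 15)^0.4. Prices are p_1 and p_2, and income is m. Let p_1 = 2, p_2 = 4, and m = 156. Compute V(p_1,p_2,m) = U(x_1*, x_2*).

MRS = (3/2)·(x_2−15)/(x_1−15). Tangency with p_1/p_2 gives x_2−15 = (2/3)·(p_1/p_2)·(x_1−15).
After buying the subsistence bundle (15, 15), a share 0.6 of the remaining income goes to x_1: x_1* = 15 + 0.6·(m − 15p_1 − 15p_2)/p_1.
Discretionary income = 156 − 15·2 − 15·4 = 66; x_1* = 15 + 0.6·66/2 = 34.8; x_2* = 15 + 0.4·66/4 = 21.6.
Utility at the optimum: U(34.8, 21.6) = 12.759.

V = 12.759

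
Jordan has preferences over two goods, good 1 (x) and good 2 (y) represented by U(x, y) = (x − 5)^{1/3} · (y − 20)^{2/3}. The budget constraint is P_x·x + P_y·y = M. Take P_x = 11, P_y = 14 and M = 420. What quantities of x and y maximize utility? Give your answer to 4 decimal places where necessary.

x* = 7.5758, y* = 24.0476

This is Cobb-Douglas in (x−5, y−20): tangency gives 1/3·P_y·(y−20) = 2/3·P_x·(x−5).
After buying the subsistence bundle (5, 20), a share 1/3 of the remaining income goes to x: x* = 5 + 1/3·(M − 5P_x − 20P_y)/P_x.
Discretionary income = 420 − 5·11 − 20·14 = 85; x* = 5 + 1/3·85/11 = 7.5758; y* = 20 + 2/3·85/14 = 24.0476.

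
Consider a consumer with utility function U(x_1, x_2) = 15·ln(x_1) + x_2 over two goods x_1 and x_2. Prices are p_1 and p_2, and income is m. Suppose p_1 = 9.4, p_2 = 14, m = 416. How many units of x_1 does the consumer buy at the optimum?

x_1* = 22.3404

Set MRS = p_1/p_2: (15/x_1)/1 = p_1/p_2.
So x_1*(p_1,p_2) = 15·p_2/p_1, independent of income; and x_2* = (m − 15·p_2)/p_2.
At the given prices: x_1* = 15·14/9.4 = 22.3404.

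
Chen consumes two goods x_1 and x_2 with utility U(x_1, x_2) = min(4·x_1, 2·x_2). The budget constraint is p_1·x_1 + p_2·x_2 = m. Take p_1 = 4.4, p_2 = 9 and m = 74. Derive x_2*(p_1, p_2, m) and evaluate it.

x_2* = 6.6071

Demand: x_1*(p_1,p_2,m) = 2·m/(2·p_1 + 4·p_2), x_2* = 4·m/(2·p_1 + 4·p_2).
Here 2·4.4 + 4·9 = 44.8, giving x_2* = 6.6071.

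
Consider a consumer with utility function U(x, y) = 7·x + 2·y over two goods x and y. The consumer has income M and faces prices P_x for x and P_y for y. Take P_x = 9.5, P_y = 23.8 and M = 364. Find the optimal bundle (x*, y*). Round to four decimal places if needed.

Linear utility — the consumer picks whichever good has higher MU/price: 7/9.5 = 0.7368 vs 2/23.8 = 0.084.
x gives more utility per dollar, so spend all income on x: x* = M/P_x, y* = 0.
Numerically: x* = 38.3158, y* = 0.

x* = 38.3158, y* = 0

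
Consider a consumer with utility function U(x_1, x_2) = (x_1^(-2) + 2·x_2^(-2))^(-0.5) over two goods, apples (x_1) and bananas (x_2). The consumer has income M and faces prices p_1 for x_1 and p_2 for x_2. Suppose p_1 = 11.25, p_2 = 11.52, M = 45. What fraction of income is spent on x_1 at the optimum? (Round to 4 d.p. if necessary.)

share on x_1 = 0.4386

MRS = MU_x_1/MU_x_2 = (1/2)·(x_2/x_1)^(3). Set equal to p_1/p_2.
Solve for the ratio: x_2/x_1 = [2·p_1/p_2]^(1/3).
With the ratio pinned down, the budget gives x_1* = M/(p_1 + p_2·(x_2/x_1)) and x_2* = (x_2/x_1)·x_1*.
Numerically x_2/x_1 = 1.25, so x_1* = 45/(11.25 + 11.52·1.25) = 1.7544 and x_2* = 1.25·1.7544 = 2.193.
Expenditure on x_1: 11.25·1.7544 = 19.7368; share = 0.4386.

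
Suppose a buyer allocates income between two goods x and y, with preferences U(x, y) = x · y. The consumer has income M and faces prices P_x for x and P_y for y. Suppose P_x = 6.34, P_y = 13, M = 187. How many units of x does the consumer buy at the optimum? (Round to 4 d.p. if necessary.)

x* = 14.7476

Tangency: MRS = y/x = P_x/P_y.
So P_y·y = P_x·x; combined with the budget, a share 0.5 of income goes to x.
Demand: x*(P_x,P_y,M) = 0.5·M/P_x and y* = 0.5·M/P_y.
At P_x=6.34, P_y=13, M=187: x* = 0.5·187/6.34 = 14.7476.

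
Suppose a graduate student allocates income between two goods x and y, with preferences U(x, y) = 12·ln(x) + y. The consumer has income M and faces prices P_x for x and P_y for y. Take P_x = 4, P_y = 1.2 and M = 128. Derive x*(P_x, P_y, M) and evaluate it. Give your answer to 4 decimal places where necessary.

Set MRS = P_x/P_y: (12/x)/1 = P_x/P_y.
So x*(P_x,P_y) = 12·P_y/P_x, independent of income; and y* = (M − 12·P_y)/P_y.
At the given prices: x* = 12·1.2/4 = 3.6.

x* = 3.6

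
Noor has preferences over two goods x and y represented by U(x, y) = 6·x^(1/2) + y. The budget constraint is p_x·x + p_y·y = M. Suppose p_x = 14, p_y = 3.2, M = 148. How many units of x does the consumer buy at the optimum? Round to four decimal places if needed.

Utility is quasi-linear in y; the FOC for x is 3/√x = p_x/p_y.
Thus x* = (3·p_y/p_x)² — independent of M — with the rest of income spent on y.
Plugging in: x* = (3·3.2/14)² = 0.4702.

x* = 0.4702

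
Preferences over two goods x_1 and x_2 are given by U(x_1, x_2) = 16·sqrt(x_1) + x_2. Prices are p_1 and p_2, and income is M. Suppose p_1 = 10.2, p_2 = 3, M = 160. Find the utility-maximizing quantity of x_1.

MU_x_1 = 8/√x_1, MU_x_2 = 1. Tangency: 8/√x_1 = p_1/p_2.
Solve: √x_1 = 8·p_2/p_1, so x_1*(p_1,p_2) = (8·p_2/p_1)², and x_2* = (M − p_1·x_1*)/p_2.
Plugging in: x_1* = (8·3/10.2)² = 5.5363.

x_1* = 5.5363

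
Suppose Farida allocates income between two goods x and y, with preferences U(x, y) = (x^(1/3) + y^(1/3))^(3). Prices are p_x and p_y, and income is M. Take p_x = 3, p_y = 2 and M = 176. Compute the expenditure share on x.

MU_x ∝ x^(-2/3), MU_y ∝ y^(-2/3), so MRS = (y/x)^(2/3) = p_x/p_y.
Hence y/x = (p_x/p_y)^(1/(2/3)), i.e. raised to the 1.5 power.
Substitute y = (y/x)·x into the budget: x* = M/(p_x + p_y·(y/x)).
Numerically y/x = 1.837117, so x* = 176/(3 + 2·1.837117) = 26.3701 and y* = 1.837117·26.3701 = 48.4449.
Expenditure on x: 3·26.3701 = 79.1102; share = 0.4495.

share on x = 0.4495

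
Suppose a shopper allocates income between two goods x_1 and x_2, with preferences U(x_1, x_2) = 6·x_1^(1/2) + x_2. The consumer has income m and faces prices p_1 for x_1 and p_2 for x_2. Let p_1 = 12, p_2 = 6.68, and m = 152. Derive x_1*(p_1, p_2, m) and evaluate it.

x_1* = 2.7889

MU_x_1 = 3/√x_1, MU_x_2 = 1. Tangency: 3/√x_1 = p_1/p_2.
Solve: √x_1 = 3·p_2/p_1, so x_1*(p_1,p_2) = (3·p_2/p_1)², and x_2* = (m − p_1·x_1*)/p_2.
Plugging in: x_1* = (3·6.68/12)² = 2.7889.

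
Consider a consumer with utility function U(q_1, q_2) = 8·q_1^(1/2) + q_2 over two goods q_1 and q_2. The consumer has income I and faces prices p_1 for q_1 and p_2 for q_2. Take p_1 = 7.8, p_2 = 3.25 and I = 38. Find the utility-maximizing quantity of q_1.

q_1* = 2.7778

Set MRS = p_1/p_2: 4·q_1^(−1/2) = p_1/p_2.
Thus q_1* = (4·p_2/p_1)² — independent of I — with the rest of income spent on q_2.
Plugging in: q_1* = (4·3.25/7.8)² = 2.7778.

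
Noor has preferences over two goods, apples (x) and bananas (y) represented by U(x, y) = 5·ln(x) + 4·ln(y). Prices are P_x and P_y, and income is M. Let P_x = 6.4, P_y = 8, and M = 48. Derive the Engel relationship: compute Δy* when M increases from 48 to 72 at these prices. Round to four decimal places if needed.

Δy* = 1.3333

MU_x/MU_y = (5·y)/(4·x); tangency sets this equal to P_x/P_y.
Rearranging, P_y·y = (4/5)·P_x·x. Substituting into the budget gives P_x·x·(1 + (4/5)) = M.
Demand: x*(P_x,P_y,M) = 5/9·M/P_x and y* = 4/9·M/P_y.
At P_x=6.4, P_y=8, M=48: y* = 4/9·48/8 = 2.6667.
At M' = 72: y* = 4. Change: 4 − 2.6667 = 1.3333.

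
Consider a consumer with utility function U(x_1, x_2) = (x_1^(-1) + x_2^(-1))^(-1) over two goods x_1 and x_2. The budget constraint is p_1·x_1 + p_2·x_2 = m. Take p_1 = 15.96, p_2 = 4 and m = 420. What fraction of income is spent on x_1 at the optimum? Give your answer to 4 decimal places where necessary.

share on x_1 = 0.6664

MU_x_1 ∝ x_1^(-2), MU_x_2 ∝ x_2^(-2), so MRS = (x_2/x_1)^(2) = p_1/p_2.
Hence x_2/x_1 = (p_1/p_2)^(1/(2)), i.e. raised to the 0.5 power.
With the ratio pinned down, the budget gives x_1* = m/(p_1 + p_2·(x_2/x_1)) and x_2* = (x_2/x_1)·x_1*.
Numerically x_2/x_1 = 1.997498, so x_1* = 420/(15.96 + 4·1.997498) = 17.5365 and x_2* = 1.997498·17.5365 = 35.0292.
Expenditure on x_1: 15.96·17.5365 = 279.8832; share = 0.6664.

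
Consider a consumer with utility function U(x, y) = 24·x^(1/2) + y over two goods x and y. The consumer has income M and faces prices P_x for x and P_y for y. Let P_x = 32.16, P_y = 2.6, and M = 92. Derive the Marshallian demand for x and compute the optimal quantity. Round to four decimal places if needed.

MU_x = 12/√x, MU_y = 1. Tangency: 12/√x = P_x/P_y.
Thus x* = (12·P_y/P_x)² — independent of M — with the rest of income spent on y.
Plugging in: x* = (12·2.6/32.16)² = 0.9412.

x* = 0.9412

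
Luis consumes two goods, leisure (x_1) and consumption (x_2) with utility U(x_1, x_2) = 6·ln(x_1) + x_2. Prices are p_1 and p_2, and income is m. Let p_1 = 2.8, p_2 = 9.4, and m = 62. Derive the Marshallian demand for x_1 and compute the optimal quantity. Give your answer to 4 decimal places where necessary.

MU_x_1 = 6/x_1, MU_x_2 = 1. Tangency: 6/x_1 = p_1/p_2.
So x_1*(p_1,p_2) = 6·p_2/p_1, independent of income; and x_2* = (m − 6·p_2)/p_2.
At the given prices: x_1* = 6·9.4/2.8 = 20.1429.

x_1* = 20.1429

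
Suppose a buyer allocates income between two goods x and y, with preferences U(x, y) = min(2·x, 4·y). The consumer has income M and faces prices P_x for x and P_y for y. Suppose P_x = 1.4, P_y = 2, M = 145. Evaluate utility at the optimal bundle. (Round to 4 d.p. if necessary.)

With perfect complements, no substitution: consume in ratio x:y = 4:2.
Budget: P_x·x + P_y·(1/2)·x = M, so (4·P_x + 2·P_y)·x = 4·M.
Demand: x*(P_x,P_y,M) = 4·M/(4·P_x + 2·P_y), y* = 2·M/(4·P_x + 2·P_y).
Here 4·1.4 + 2·2 = 9.6, giving x* = 60.4167 and y* = 30.2083.
Utility at the optimum: U(60.4167, 30.2083) = 120.8333.

V = 120.8333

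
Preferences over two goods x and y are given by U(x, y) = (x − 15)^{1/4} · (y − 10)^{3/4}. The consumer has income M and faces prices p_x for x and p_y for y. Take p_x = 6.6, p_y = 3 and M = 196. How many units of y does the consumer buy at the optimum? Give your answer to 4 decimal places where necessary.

Discretionary income = 196 − 15·6.6 − 10·3 = 67; y* = 10 + 0.75·67/3 = 26.75.

y* = 26.75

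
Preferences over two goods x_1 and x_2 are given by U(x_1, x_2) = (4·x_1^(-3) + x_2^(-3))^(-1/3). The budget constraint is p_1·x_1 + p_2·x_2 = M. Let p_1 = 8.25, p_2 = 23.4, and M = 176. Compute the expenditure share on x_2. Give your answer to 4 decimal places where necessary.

share on x_2 = 0.6071

Numerically x_2/x_1 = 0.544872, so x_1* = 176/(8.25 + 23.4·0.544872) = 8.381 and x_2* = 0.544872·8.381 = 4.5665.
Expenditure on x_2: 23.4·4.5665 = 106.8572; share = 0.6071.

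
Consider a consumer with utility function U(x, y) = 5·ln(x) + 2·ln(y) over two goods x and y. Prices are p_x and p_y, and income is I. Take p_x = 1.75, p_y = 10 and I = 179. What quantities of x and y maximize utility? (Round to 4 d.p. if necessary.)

x* = 73.0612, y* = 5.1143

MU_x/MU_y = (5·y)/(2·x); tangency sets this equal to p_x/p_y.
So 5·p_y·y = 2·p_x·x; combined with the budget, a share 5/7 of income goes to x.
Demand: x*(p_x,p_y,I) = 5/7·I/p_x and y* = 2/7·I/p_y.
At p_x=1.75, p_y=10, I=179: x* = 5/7·179/1.75 = 73.0612, y* = 5.1143.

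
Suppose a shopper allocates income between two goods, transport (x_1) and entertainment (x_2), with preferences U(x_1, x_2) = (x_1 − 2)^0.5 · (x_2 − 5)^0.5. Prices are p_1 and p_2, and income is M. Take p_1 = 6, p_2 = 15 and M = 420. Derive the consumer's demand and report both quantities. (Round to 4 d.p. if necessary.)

Let x_1' = x_1−2, x_2' = x_2−5. MRS = x_2'/x_1' = p_1/p_2.
After buying the subsistence bundle (2, 5), a share 0.5 of the remaining income goes to x_1: x_1* = 2 + 0.5·(M − 2p_1 − 5p_2)/p_1.
Discretionary income = 420 − 2·6 − 5·15 = 333; x_1* = 2 + 0.5·333/6 = 29.75; x_2* = 5 + 0.5·333/15 = 16.1.

x_1* = 29.75, x_2* = 16.1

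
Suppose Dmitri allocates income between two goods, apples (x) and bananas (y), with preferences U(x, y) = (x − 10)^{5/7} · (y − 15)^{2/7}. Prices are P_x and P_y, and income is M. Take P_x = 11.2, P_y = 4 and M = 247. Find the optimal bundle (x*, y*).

MRS = (5/2)·(y−15)/(x−10). Tangency with P_x/P_y gives y−15 = (2/5)·(P_x/P_y)·(x−10).
After buying the subsistence bundle (10, 15), a share 5/7 of the remaining income goes to x: x* = 10 + 5/7·(M − 10P_x − 15P_y)/P_x.
Discretionary income = 247 − 10·11.2 − 15·4 = 75; x* = 10 + 5/7·75/11.2 = 14.7832; y* = 15 + 2/7·75/4 = 20.3571.

x* = 14.7832, y* = 20.3571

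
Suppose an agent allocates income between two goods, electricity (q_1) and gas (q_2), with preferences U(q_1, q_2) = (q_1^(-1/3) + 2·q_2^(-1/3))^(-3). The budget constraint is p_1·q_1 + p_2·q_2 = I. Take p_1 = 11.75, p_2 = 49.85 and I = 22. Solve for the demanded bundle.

q_1* = 0.5485, q_2* = 0.312

From the CES first-order condition, (1/2)·(q_2/q_1)^(4/3) = p_1/p_2.
Solve for the ratio: q_2/q_1 = [2·p_1/p_2]^(0.75).
With the ratio pinned down, the budget gives q_1* = I/(p_1 + p_2·(q_2/q_1)) and q_2* = (q_2/q_1)·q_1*.
Numerically q_2/q_1 = 0.568921, so q_1* = 22/(11.75 + 49.85·0.568921) = 0.5485 and q_2* = 0.568921·0.5485 = 0.312.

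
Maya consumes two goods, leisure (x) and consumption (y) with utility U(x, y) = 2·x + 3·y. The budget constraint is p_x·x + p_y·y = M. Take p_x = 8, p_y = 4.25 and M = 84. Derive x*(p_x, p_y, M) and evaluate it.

Linear utility — the consumer picks whichever good has higher MU/price: 2/8 = 0.25 vs 3/4.25 = 0.7059.
y gives more utility per dollar, so spend all income on y: y* = M/p_y, x* = 0.
Numerically: x* = 0, y* = 19.7647.

x* = 0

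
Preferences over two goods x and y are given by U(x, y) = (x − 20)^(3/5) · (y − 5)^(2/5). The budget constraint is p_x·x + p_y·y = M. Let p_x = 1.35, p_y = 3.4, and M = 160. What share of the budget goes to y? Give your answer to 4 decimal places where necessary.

MRS = (3/2)·(y−5)/(x−20). Tangency with p_x/p_y gives y−5 = (2/3)·(p_x/p_y)·(x−20).
Substituting into the budget: x* = 20 + 0.6·(M − 20·p_x − 5·p_y)/p_x, and y* = 5 + 0.4·(…)/p_y.
Discretionary income = 160 − 20·1.35 − 5·3.4 = 116; x* = 20 + 0.6·116/1.35 = 71.5556; y* = 5 + 0.4·116/3.4 = 18.6471.
Expenditure on y: 3.4·18.6471 = 63.4; share = 0.3963.

share on y = 0.3963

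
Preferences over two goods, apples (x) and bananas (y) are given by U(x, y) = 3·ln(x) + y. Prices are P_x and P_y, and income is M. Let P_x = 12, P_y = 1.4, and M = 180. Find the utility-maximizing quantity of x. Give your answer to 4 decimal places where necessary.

Set MRS = P_x/P_y: (3/x)/1 = P_x/P_y.
So x*(P_x,P_y) = 3·P_y/P_x, independent of income; and y* = (M − 3·P_y)/P_y.
At the given prices: x* = 3·1.4/12 = 0.35.

x* = 0.35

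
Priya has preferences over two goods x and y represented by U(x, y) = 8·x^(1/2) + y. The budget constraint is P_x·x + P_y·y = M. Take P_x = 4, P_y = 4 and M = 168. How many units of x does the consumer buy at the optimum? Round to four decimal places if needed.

Set MRS = P_x/P_y: 4·x^(−1/2) = P_x/P_y.
Solve: √x = 4·P_y/P_x, so x*(P_x,P_y) = (4·P_y/P_x)², and y* = (M − P_x·x*)/P_y.
Plugging in: x* = (4·4/4)² = 16.

x* = 16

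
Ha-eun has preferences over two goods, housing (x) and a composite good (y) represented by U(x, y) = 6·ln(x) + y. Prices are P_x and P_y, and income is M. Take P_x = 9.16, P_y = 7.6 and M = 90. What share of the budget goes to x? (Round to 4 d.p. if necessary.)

So x*(P_x,P_y) = 6·P_y/P_x, independent of income; and y* = (M − 6·P_y)/P_y.
At the given prices: x* = 6·7.6/9.16 = 4.9782, and y* = 5.8421.
Expenditure on x: 9.16·4.9782 = 45.6; share = 0.5067.

share on x = 0.5067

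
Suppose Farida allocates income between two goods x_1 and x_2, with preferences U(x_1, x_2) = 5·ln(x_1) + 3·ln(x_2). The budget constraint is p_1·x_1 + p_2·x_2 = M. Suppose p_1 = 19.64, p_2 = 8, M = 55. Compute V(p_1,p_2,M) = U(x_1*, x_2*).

V = 5.64

MU_x_1/MU_x_2 = (5·x_2)/(3·x_1); tangency sets this equal to p_1/p_2.
Rearranging, p_2·x_2 = (3/5)·p_1·x_1. Substituting into the budget gives p_1·x_1·(1 + (3/5)) = M.
Demand: x_1*(p_1,p_2,M) = 0.625·M/p_1 and x_2* = 0.375·M/p_2.
At p_1=19.64, p_2=8, M=55: x_1* = 0.625·55/19.64 = 1.7503, x_2* = 2.5781.
Utility at the optimum: U(1.7503, 2.5781) = 5.64.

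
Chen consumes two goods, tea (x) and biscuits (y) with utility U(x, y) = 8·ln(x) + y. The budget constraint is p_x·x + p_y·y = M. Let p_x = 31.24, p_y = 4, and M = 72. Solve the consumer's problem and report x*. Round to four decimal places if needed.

Set MRS = p_x/p_y: (8/x)/1 = p_x/p_y.
So x*(p_x,p_y) = 8·p_y/p_x, independent of income; and y* = (M − 8·p_y)/p_y.
At the given prices: x* = 8·4/31.24 = 1.0243.

x* = 1.0243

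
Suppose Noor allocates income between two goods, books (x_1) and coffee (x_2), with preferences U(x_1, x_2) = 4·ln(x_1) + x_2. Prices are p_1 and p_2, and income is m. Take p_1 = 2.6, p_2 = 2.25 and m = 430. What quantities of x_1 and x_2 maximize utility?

x_1* = 3.4615, x_2* = 187.1111

MU_x_1 = 4/x_1, MU_x_2 = 1. Tangency: 4/x_1 = p_1/p_2.
So x_1*(p_1,p_2) = 4·p_2/p_1, independent of income; and x_2* = (m − 4·p_2)/p_2.
At the given prices: x_1* = 4·2.25/2.6 = 3.4615, and x_2* = 187.1111.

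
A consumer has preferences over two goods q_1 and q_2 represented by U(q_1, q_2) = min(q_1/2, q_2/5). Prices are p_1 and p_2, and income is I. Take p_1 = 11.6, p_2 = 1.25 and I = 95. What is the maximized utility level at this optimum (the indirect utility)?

Leontief preferences: the optimum is at the kink where q_1/2 = q_2/5, i.e. q_2 = (5/2)·q_1.
Budget: p_1·q_1 + p_2·(5/2)·q_1 = I, so (2·p_1 + 5·p_2)·q_1 = 2·I.
Demand: q_1*(p_1,p_2,I) = 2·I/(2·p_1 + 5·p_2), q_2* = 5·I/(2·p_1 + 5·p_2).
Here 2·11.6 + 5·1.25 = 29.45, giving q_1* = 6.4516 and q_2* = 16.129.
Utility at the optimum: U(6.4516, 16.129) = 3.2258.

V = 3.2258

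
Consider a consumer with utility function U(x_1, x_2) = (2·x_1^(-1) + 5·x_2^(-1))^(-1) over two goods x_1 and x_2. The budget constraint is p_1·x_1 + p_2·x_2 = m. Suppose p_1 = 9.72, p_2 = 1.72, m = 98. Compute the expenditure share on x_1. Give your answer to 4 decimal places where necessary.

From the CES first-order condition, (2/5)·(x_2/x_1)^(2) = p_1/p_2.
Hence x_2/x_1 = ((5/2)·p_1/p_2)^(1/(2)), i.e. raised to the 0.5 power.
Substitute x_2 = (x_2/x_1)·x_1 into the budget: x_1* = m/(p_1 + p_2·(x_2/x_1)).
Numerically x_2/x_1 = 3.758711, so x_1* = 98/(9.72 + 1.72·3.758711) = 6.055 and x_2* = 3.758711·6.055 = 22.759.
Expenditure on x_1: 9.72·6.055 = 58.8546; share = 0.6006.

share on x_1 = 0.6006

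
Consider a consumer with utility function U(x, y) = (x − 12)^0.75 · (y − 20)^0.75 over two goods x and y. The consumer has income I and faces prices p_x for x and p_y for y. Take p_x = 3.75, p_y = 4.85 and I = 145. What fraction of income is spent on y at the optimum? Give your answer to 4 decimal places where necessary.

share on y = 0.6793

Let x' = x−12, y' = y−20. MRS = y'/x' = p_x/p_y.
After buying the subsistence bundle (12, 20), a share 0.5 of the remaining income goes to x: x* = 12 + 0.5·(I − 12p_x − 20p_y)/p_x.
Discretionary income = 145 − 12·3.75 − 20·4.85 = 3; x* = 12 + 0.5·3/3.75 = 12.4; y* = 20 + 0.5·3/4.85 = 20.3093.
Expenditure on y: 4.85·20.3093 = 98.5; share = 0.6793.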